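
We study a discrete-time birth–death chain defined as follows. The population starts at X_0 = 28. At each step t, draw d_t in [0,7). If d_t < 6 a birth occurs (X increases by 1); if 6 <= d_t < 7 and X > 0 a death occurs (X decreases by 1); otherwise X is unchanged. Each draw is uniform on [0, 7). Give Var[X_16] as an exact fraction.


X can drop by at most 1 per step and X_0 = 28 > T = 16, so X_t >= 28 − t >= 12 > 0 for every t <= 16: the floor at 0 (the 'and X > 0' condition) never binds. Hence X_16 = X_0 + Σ_{t<16} Y_t with i.i.d. increments Y_t = y(d_t) ∈ {+1, −1, 0}.
Outcome values over d=0..6: [1, 1, 1, 1, 1, 1, -1]
Σy = 5, Σy² = 7, M = 7
μ = 5/7 = 5/7,  σ² = 7/7 − (5/7)² = 24/49
Independent increments: Var[X_16] = 16·σ² = 16·(24/49) = 384/49

384/49


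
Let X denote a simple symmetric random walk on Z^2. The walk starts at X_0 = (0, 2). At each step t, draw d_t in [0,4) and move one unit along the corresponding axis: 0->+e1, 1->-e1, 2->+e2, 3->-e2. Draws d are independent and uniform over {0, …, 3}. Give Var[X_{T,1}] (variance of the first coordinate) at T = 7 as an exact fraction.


7/2

Outcome values over d=0..3: [1, -1, 0, 0]
Σy = 0, Σy² = 2, M = 4
μ = 0/4 = 0,  σ² = 2/4 − (0)² = 1/2
Independent increments: Var[X_7] = 7·σ² = 7·(1/2) = 7/2


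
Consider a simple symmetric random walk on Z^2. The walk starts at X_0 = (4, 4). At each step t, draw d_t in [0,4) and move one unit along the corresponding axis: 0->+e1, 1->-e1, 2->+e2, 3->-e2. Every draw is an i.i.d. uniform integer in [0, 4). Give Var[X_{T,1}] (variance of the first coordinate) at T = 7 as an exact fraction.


Outcome values over d=0..3: [1, -1, 0, 0]
Σy = 0, Σy² = 2, M = 4
μ = 0/4 = 0,  σ² = 2/4 − (0)² = 1/2
Independent increments: Var[X_7] = 7·σ² = 7·(1/2) = 7/2

7/2


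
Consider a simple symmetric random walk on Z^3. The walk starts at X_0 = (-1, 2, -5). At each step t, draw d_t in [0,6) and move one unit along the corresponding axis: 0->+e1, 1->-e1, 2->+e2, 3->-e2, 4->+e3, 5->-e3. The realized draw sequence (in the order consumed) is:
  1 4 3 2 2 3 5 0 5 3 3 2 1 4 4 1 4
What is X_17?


(-3, 1, -3)

t=0: X=(-1, 2, -5), d=1 → -e1, X_1=(-2, 2, -5)
t=1: X=(-2, 2, -5), d=4 → +e3, X_2=(-2, 2, -4)
t=2: X=(-2, 2, -4), d=3 → -e2, X_3=(-2, 1, -4)
t=3: X=(-2, 1, -4), d=2 → +e2, X_4=(-2, 2, -4)
t=4: X=(-2, 2, -4), d=2 → +e2, X_5=(-2, 3, -4)
t=5: X=(-2, 3, -4), d=3 → -e2, X_6=(-2, 2, -4)
t=6: X=(-2, 2, -4), d=5 → -e3, X_7=(-2, 2, -5)
t=7: X=(-2, 2, -5), d=0 → +e1, X_8=(-1, 2, -5)
t=8: X=(-1, 2, -5), d=5 → -e3, X_9=(-1, 2, -6)
t=9: X=(-1, 2, -6), d=3 → -e2, X_10=(-1, 1, -6)
t=10: X=(-1, 1, -6), d=3 → -e2, X_11=(-1, 0, -6)
t=11: X=(-1, 0, -6), d=2 → +e2, X_12=(-1, 1, -6)
t=12: X=(-1, 1, -6), d=1 → -e1, X_13=(-2, 1, -6)
t=13: X=(-2, 1, -6), d=4 → +e3, X_14=(-2, 1, -5)
t=14: X=(-2, 1, -5), d=4 → +e3, X_15=(-2, 1, -4)
t=15: X=(-2, 1, -4), d=1 → -e1, X_16=(-3, 1, -4)
t=16: X=(-3, 1, -4), d=4 → +e3, X_17=(-3, 1, -3)


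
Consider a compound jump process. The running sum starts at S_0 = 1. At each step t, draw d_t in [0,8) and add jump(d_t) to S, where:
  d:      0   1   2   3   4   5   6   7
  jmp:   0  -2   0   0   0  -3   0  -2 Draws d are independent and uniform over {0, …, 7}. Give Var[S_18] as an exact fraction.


Outcome values over d=0..7: [0, -2, 0, 0, 0, -3, 0, -2]
Σy = -7, Σy² = 17, M = 8
μ = -7/8 = -7/8,  σ² = 17/8 − (-7/8)² = 87/64
Independent increments: Var[S_18] = 18·σ² = 18·(87/64) = 783/32

783/32


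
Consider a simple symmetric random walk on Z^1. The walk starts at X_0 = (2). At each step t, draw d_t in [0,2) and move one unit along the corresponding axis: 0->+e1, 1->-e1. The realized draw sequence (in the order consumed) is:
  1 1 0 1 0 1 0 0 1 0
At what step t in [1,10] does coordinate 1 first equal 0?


2

t=0: X=(2), d=1 → -e1, X_1=(1)
t=1: X=(1), d=1 → -e1, X_2=(0)
t=2: X=(0), d=0 → +e1, X_3=(1)
t=3: X=(1), d=1 → -e1, X_4=(0)
t=4: X=(0), d=0 → +e1, X_5=(1)
t=5: X=(1), d=1 → -e1, X_6=(0)
t=6: X=(0), d=0 → +e1, X_7=(1)
t=7: X=(1), d=0 → +e1, X_8=(2)
t=8: X=(2), d=1 → -e1, X_9=(1)
t=9: X=(1), d=0 → +e1, X_10=(2)


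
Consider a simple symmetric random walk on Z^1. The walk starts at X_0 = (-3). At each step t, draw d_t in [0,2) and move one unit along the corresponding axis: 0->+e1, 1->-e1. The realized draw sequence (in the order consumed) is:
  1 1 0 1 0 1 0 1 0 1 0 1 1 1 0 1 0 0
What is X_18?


(-5)

t=0: X=(-3), d=1 → -e1, X_1=(-4)
t=1: X=(-4), d=1 → -e1, X_2=(-5)
t=2: X=(-5), d=0 → +e1, X_3=(-4)
t=3: X=(-4), d=1 → -e1, X_4=(-5)
t=4: X=(-5), d=0 → +e1, X_5=(-4)
t=5: X=(-4), d=1 → -e1, X_6=(-5)
t=6: X=(-5), d=0 → +e1, X_7=(-4)
t=7: X=(-4), d=1 → -e1, X_8=(-5)
t=8: X=(-5), d=0 → +e1, X_9=(-4)
t=9: X=(-4), d=1 → -e1, X_10=(-5)
t=10: X=(-5), d=0 → +e1, X_11=(-4)
t=11: X=(-4), d=1 → -e1, X_12=(-5)
t=12: X=(-5), d=1 → -e1, X_13=(-6)
t=13: X=(-6), d=1 → -e1, X_14=(-7)
t=14: X=(-7), d=0 → +e1, X_15=(-6)
t=15: X=(-6), d=1 → -e1, X_16=(-7)
t=16: X=(-7), d=0 → +e1, X_17=(-6)
t=17: X=(-6), d=0 → +e1, X_18=(-5)


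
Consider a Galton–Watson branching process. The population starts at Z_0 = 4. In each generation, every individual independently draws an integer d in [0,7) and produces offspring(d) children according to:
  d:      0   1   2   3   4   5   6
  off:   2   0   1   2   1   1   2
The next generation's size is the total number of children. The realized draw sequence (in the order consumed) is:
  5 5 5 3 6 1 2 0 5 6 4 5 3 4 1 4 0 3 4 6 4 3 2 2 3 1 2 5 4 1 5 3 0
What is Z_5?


12

gen 0: Z_0=4, draws=[5, 5, 5, 3], offspring=[1, 1, 1, 2], Z_1=5
gen 1: Z_1=5, draws=[6, 1, 2, 0, 5], offspring=[2, 0, 1, 2, 1], Z_2=6
gen 2: Z_2=6, draws=[6, 4, 5, 3, 4, 1], offspring=[2, 1, 1, 2, 1, 0], Z_3=7
gen 3: Z_3=7, draws=[4, 0, 3, 4, 6, 4, 3], offspring=[1, 2, 2, 1, 2, 1, 2], Z_4=11
gen 4: Z_4=11, draws=[2, 2, 3, 1, 2, 5, 4, 1, 5, 3, 0], offspring=[1, 1, 2, 0, 1, 1, 1, 0, 1, 2, 2], Z_5=12


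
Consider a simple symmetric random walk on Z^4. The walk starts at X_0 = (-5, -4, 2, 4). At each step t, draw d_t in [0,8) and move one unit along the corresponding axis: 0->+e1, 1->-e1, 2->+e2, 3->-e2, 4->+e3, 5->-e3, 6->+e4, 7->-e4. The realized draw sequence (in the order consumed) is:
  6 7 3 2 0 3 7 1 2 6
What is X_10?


t=0: X=(-5, -4, 2, 4), d=6 → +e4, X_1=(-5, -4, 2, 5)
t=1: X=(-5, -4, 2, 5), d=7 → -e4, X_2=(-5, -4, 2, 4)
t=2: X=(-5, -4, 2, 4), d=3 → -e2, X_3=(-5, -5, 2, 4)
t=3: X=(-5, -5, 2, 4), d=2 → +e2, X_4=(-5, -4, 2, 4)
t=4: X=(-5, -4, 2, 4), d=0 → +e1, X_5=(-4, -4, 2, 4)
t=5: X=(-4, -4, 2, 4), d=3 → -e2, X_6=(-4, -5, 2, 4)
t=6: X=(-4, -5, 2, 4), d=7 → -e4, X_7=(-4, -5, 2, 3)
t=7: X=(-4, -5, 2, 3), d=1 → -e1, X_8=(-5, -5, 2, 3)
t=8: X=(-5, -5, 2, 3), d=2 → +e2, X_9=(-5, -4, 2, 3)
t=9: X=(-5, -4, 2, 3), d=6 → +e4, X_10=(-5, -4, 2, 4)

(-5, -4, 2, 4)


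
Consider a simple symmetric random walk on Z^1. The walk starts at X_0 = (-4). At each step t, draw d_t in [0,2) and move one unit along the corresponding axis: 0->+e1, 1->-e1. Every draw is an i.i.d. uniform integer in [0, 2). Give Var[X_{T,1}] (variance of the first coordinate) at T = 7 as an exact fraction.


Outcome values over d=0..1: [1, -1]
Σy = 0, Σy² = 2, M = 2
μ = 0/2 = 0,  σ² = 2/2 − (0)² = 1
Independent increments: Var[X_7] = 7·σ² = 7·(1) = 7

7


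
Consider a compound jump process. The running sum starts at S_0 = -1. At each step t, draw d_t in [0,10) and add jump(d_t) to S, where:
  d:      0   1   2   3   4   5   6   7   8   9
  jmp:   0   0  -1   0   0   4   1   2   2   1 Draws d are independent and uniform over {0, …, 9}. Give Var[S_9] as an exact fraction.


1701/100

Outcome values over d=0..9: [0, 0, -1, 0, 0, 4, 1, 2, 2, 1]
Σy = 9, Σy² = 27, M = 10
μ = 9/10 = 9/10,  σ² = 27/10 − (9/10)² = 189/100
Independent increments: Var[S_9] = 9·σ² = 9·(189/100) = 1701/100


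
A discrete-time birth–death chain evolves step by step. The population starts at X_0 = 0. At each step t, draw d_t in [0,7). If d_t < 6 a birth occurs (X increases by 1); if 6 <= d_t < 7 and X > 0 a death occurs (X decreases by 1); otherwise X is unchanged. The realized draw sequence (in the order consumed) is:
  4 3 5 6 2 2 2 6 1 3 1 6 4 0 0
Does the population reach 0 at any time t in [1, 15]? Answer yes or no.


t=0: X=0, d=4 → birth, X_1=1
t=1: X=1, d=3 → birth, X_2=2
t=2: X=2, d=5 → birth, X_3=3
t=3: X=3, d=6 → death, X_4=2
t=4: X=2, d=2 → birth, X_5=3
t=5: X=3, d=2 → birth, X_6=4
t=6: X=4, d=2 → birth, X_7=5
t=7: X=5, d=6 → death, X_8=4
t=8: X=4, d=1 → birth, X_9=5
t=9: X=5, d=3 → birth, X_10=6
t=10: X=6, d=1 → birth, X_11=7
t=11: X=7, d=6 → death, X_12=6
t=12: X=6, d=4 → birth, X_13=7
t=13: X=7, d=0 → birth, X_14=8
t=14: X=8, d=0 → birth, X_15=9

no


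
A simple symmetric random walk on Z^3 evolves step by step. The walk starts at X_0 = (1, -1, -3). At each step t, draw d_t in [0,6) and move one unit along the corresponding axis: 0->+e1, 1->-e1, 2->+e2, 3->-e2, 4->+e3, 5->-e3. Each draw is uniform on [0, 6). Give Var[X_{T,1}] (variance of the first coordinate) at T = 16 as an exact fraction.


16/3

Outcome values over d=0..5: [1, -1, 0, 0, 0, 0]
Σy = 0, Σy² = 2, M = 6
μ = 0/6 = 0,  σ² = 2/6 − (0)² = 1/3
Independent increments: Var[X_16] = 16·σ² = 16·(1/3) = 16/3


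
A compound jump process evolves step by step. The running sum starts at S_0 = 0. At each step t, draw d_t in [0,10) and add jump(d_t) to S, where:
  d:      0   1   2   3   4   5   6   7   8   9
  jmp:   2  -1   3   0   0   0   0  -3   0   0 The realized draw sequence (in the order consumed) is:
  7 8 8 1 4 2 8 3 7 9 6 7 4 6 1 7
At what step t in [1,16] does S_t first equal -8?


15

t=0: S=0, d=7, jump=-3, S_1=-3
t=1: S=-3, d=8, jump=0, S_2=-3
t=2: S=-3, d=8, jump=0, S_3=-3
t=3: S=-3, d=1, jump=-1, S_4=-4
t=4: S=-4, d=4, jump=0, S_5=-4
t=5: S=-4, d=2, jump=3, S_6=-1
t=6: S=-1, d=8, jump=0, S_7=-1
t=7: S=-1, d=3, jump=0, S_8=-1
t=8: S=-1, d=7, jump=-3, S_9=-4
t=9: S=-4, d=9, jump=0, S_10=-4
t=10: S=-4, d=6, jump=0, S_11=-4
t=11: S=-4, d=7, jump=-3, S_12=-7
t=12: S=-7, d=4, jump=0, S_13=-7
t=13: S=-7, d=6, jump=0, S_14=-7
t=14: S=-7, d=1, jump=-1, S_15=-8
t=15: S=-8, d=7, jump=-3, S_16=-11


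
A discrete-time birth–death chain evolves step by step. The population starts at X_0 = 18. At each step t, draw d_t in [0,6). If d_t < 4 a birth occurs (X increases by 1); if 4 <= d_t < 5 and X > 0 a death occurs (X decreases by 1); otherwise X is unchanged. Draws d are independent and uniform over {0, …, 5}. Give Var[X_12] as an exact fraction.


7

X can drop by at most 1 per step and X_0 = 18 > T = 12, so X_t >= 18 − t >= 6 > 0 for every t <= 12: the floor at 0 (the 'and X > 0' condition) never binds. Hence X_12 = X_0 + Σ_{t<12} Y_t with i.i.d. increments Y_t = y(d_t) ∈ {+1, −1, 0}.
Outcome values over d=0..5: [1, 1, 1, 1, -1, 0]
Σy = 3, Σy² = 5, M = 6
μ = 3/6 = 1/2,  σ² = 5/6 − (1/2)² = 7/12
Independent increments: Var[X_12] = 12·σ² = 12·(7/12) = 7


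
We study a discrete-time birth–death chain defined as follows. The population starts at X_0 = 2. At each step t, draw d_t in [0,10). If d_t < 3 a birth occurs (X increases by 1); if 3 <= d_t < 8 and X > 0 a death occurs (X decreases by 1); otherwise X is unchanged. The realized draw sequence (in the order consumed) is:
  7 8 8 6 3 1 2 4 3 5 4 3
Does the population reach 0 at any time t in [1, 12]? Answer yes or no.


yes

t=0: X=2, d=7 → death, X_1=1
t=1: X=1, d=8 → hold, X_2=1
t=2: X=1, d=8 → hold, X_3=1
t=3: X=1, d=6 → death, X_4=0
t=4: X=0, d=3 → hold, X_5=0
t=5: X=0, d=1 → birth, X_6=1
t=6: X=1, d=2 → birth, X_7=2
t=7: X=2, d=4 → death, X_8=1
t=8: X=1, d=3 → death, X_9=0
t=9: X=0, d=5 → hold, X_10=0
t=10: X=0, d=4 → hold, X_11=0
t=11: X=0, d=3 → hold, X_12=0


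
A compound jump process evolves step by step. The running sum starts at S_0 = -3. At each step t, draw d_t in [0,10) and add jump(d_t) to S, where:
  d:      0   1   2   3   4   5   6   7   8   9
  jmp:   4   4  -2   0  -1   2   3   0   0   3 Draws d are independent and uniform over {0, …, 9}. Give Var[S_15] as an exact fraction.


Outcome values over d=0..9: [4, 4, -2, 0, -1, 2, 3, 0, 0, 3]
Σy = 13, Σy² = 59, M = 10
μ = 13/10 = 13/10,  σ² = 59/10 − (13/10)² = 421/100
Independent increments: Var[S_15] = 15·σ² = 15·(421/100) = 1263/20

1263/20


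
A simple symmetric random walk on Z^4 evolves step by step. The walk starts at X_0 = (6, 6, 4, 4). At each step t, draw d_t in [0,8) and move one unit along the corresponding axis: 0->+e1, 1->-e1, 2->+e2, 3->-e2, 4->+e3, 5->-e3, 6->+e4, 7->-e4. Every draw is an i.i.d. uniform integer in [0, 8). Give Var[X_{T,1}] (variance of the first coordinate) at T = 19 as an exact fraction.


Outcome values over d=0..7: [1, -1, 0, 0, 0, 0, 0, 0]
Σy = 0, Σy² = 2, M = 8
μ = 0/8 = 0,  σ² = 2/8 − (0)² = 1/4
Independent increments: Var[X_19] = 19·σ² = 19·(1/4) = 19/4

19/4


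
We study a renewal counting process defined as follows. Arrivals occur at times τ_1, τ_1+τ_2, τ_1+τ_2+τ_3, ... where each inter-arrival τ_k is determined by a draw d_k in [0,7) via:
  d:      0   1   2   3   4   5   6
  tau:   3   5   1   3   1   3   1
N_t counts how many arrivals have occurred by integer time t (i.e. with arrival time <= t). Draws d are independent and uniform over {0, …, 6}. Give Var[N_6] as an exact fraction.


Inter-arrival values over d=0..6: [3, 5, 1, 3, 1, 3, 1]
Each d has probability 1/7, so the pmf of τ is: f(1) = 3/7, f(3) = 3/7, f(5) = 1/7
Let p_n(j) = P(N_n = j), with p_0 = [1]. Condition on τ_1: p_n(0) = P(τ > n), and for j >= 1, p_n(j) = Σ_{k<=n} f(k)·p_{n−k}(j−1)
p_1 = [4/7, 3/7]  (j = 0..1)
p_2 = [4/7, 12/49, 9/49]  (j = 0..2)
p_3 = [1/7, 33/49, 36/343, 27/343]  (j = 0..3)
p_4 = [1/7, 15/49, 162/343, 108/2401, 81/2401]  (j = 0..4)
p_5 = [0, 22/49, 81/343, 675/2401, 324/16807, 243/16807]  (j = 0..5)
p_6 = [0, 1/7, 186/343, 351/2401, 2592/16807, 972/117649, 729/117649]  (j = 0..6)
E[N_6] = Σ j·p_6(j) = 277810/117649;  E[N_6²] = Σ j²·p_6(j) = 767638/117649
Var[N_6] = 767638/117649 − (277810/117649)² = 13133446962/13841287201

13133446962/13841287201


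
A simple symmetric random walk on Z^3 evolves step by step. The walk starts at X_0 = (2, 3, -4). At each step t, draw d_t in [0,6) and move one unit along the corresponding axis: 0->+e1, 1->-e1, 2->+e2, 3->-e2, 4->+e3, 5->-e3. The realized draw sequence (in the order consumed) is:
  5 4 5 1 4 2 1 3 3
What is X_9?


(0, 2, -4)

t=0: X=(2, 3, -4), d=5 → -e3, X_1=(2, 3, -5)
t=1: X=(2, 3, -5), d=4 → +e3, X_2=(2, 3, -4)
t=2: X=(2, 3, -4), d=5 → -e3, X_3=(2, 3, -5)
t=3: X=(2, 3, -5), d=1 → -e1, X_4=(1, 3, -5)
t=4: X=(1, 3, -5), d=4 → +e3, X_5=(1, 3, -4)
t=5: X=(1, 3, -4), d=2 → +e2, X_6=(1, 4, -4)
t=6: X=(1, 4, -4), d=1 → -e1, X_7=(0, 4, -4)
t=7: X=(0, 4, -4), d=3 → -e2, X_8=(0, 3, -4)
t=8: X=(0, 3, -4), d=3 → -e2, X_9=(0, 2, -4)


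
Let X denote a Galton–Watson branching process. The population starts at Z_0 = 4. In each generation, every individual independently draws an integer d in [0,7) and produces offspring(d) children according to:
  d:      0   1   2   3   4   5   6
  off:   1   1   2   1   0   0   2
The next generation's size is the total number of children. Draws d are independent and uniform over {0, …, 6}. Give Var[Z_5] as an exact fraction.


80/7

Outcome values over d=0..6: [1, 1, 2, 1, 0, 0, 2]
Σy = 7, Σy² = 11, M = 7
μ = 7/7 = 1,  σ² = 11/7 − (1)² = 4/7
V_0 = 0, E_0 = 4
V_1 = 4/7·E_0 + (1)²·V_0 = 16/7;  E_1 = 4
V_2 = 4/7·E_1 + (1)²·V_1 = 32/7;  E_2 = 4
V_3 = 4/7·E_2 + (1)²·V_2 = 48/7;  E_3 = 4
V_4 = 4/7·E_3 + (1)²·V_3 = 64/7;  E_4 = 4
V_5 = 4/7·E_4 + (1)²·V_4 = 80/7;  E_5 = 4


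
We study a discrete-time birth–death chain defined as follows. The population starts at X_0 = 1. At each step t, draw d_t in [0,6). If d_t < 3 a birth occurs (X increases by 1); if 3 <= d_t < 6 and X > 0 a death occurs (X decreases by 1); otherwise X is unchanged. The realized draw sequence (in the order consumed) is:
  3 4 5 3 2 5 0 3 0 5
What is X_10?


t=0: X=1, d=3 → death, X_1=0
t=1: X=0, d=4 → hold, X_2=0
t=2: X=0, d=5 → hold, X_3=0
t=3: X=0, d=3 → hold, X_4=0
t=4: X=0, d=2 → birth, X_5=1
t=5: X=1, d=5 → death, X_6=0
t=6: X=0, d=0 → birth, X_7=1
t=7: X=1, d=3 → death, X_8=0
t=8: X=0, d=0 → birth, X_9=1
t=9: X=1, d=5 → death, X_10=0

0


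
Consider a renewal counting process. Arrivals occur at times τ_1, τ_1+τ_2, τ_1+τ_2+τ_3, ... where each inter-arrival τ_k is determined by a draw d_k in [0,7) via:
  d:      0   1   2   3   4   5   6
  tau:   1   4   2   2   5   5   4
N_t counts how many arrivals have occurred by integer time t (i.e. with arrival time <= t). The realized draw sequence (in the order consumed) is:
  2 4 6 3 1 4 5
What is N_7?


draw d_1=2: τ_1=2, arrival time A_1=2
draw d_2=4: τ_2=5, arrival time A_2=7
draw d_3=6: τ_3=4, arrival time A_3=11
draw d_4=3: τ_4=2, arrival time A_4=13
draw d_5=1: τ_5=4, arrival time A_5=17
draw d_6=4: τ_6=5, arrival time A_6=22
draw d_7=5: τ_7=5, arrival time A_7=27
N_t over t=0..7: 0:0 1:0 2:1 3:1 4:1 5:1 6:1 7:2

2


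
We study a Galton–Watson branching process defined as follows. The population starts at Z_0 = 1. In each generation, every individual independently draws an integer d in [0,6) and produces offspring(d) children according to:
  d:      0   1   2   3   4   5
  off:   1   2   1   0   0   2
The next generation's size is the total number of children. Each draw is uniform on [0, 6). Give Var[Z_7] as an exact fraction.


Outcome values over d=0..5: [1, 2, 1, 0, 0, 2]
Σy = 6, Σy² = 10, M = 6
μ = 6/6 = 1,  σ² = 10/6 − (1)² = 2/3
V_0 = 0, E_0 = 1
V_1 = 2/3·E_0 + (1)²·V_0 = 2/3;  E_1 = 1
V_2 = 2/3·E_1 + (1)²·V_1 = 4/3;  E_2 = 1
V_3 = 2/3·E_2 + (1)²·V_2 = 2;  E_3 = 1
V_4 = 2/3·E_3 + (1)²·V_3 = 8/3;  E_4 = 1
V_5 = 2/3·E_4 + (1)²·V_4 = 10/3;  E_5 = 1
V_6 = 2/3·E_5 + (1)²·V_5 = 4;  E_6 = 1
V_7 = 2/3·E_6 + (1)²·V_6 = 14/3;  E_7 = 1

14/3


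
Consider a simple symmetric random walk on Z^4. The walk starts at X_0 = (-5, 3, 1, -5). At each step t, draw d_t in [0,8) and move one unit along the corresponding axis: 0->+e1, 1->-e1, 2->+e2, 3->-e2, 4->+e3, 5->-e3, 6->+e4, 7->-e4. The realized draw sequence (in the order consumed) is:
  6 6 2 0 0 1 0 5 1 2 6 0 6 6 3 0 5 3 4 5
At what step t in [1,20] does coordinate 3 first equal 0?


8

t=0: X=(-5, 3, 1, -5), d=6 → +e4, X_1=(-5, 3, 1, -4)
t=1: X=(-5, 3, 1, -4), d=6 → +e4, X_2=(-5, 3, 1, -3)
t=2: X=(-5, 3, 1, -3), d=2 → +e2, X_3=(-5, 4, 1, -3)
t=3: X=(-5, 4, 1, -3), d=0 → +e1, X_4=(-4, 4, 1, -3)
t=4: X=(-4, 4, 1, -3), d=0 → +e1, X_5=(-3, 4, 1, -3)
t=5: X=(-3, 4, 1, -3), d=1 → -e1, X_6=(-4, 4, 1, -3)
t=6: X=(-4, 4, 1, -3), d=0 → +e1, X_7=(-3, 4, 1, -3)
t=7: X=(-3, 4, 1, -3), d=5 → -e3, X_8=(-3, 4, 0, -3)
t=8: X=(-3, 4, 0, -3), d=1 → -e1, X_9=(-4, 4, 0, -3)
t=9: X=(-4, 4, 0, -3), d=2 → +e2, X_10=(-4, 5, 0, -3)
t=10: X=(-4, 5, 0, -3), d=6 → +e4, X_11=(-4, 5, 0, -2)
t=11: X=(-4, 5, 0, -2), d=0 → +e1, X_12=(-3, 5, 0, -2)
t=12: X=(-3, 5, 0, -2), d=6 → +e4, X_13=(-3, 5, 0, -1)
t=13: X=(-3, 5, 0, -1), d=6 → +e4, X_14=(-3, 5, 0, 0)
t=14: X=(-3, 5, 0, 0), d=3 → -e2, X_15=(-3, 4, 0, 0)
t=15: X=(-3, 4, 0, 0), d=0 → +e1, X_16=(-2, 4, 0, 0)
t=16: X=(-2, 4, 0, 0), d=5 → -e3, X_17=(-2, 4, -1, 0)
t=17: X=(-2, 4, -1, 0), d=3 → -e2, X_18=(-2, 3, -1, 0)
t=18: X=(-2, 3, -1, 0), d=4 → +e3, X_19=(-2, 3, 0, 0)
t=19: X=(-2, 3, 0, 0), d=5 → -e3, X_20=(-2, 3, -1, 0)


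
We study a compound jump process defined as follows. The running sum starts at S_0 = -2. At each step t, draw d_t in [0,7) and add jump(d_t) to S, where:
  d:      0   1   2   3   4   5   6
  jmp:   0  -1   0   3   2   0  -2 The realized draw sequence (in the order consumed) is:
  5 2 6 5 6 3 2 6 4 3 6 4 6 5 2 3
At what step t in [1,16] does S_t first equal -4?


t=0: S=-2, d=5, jump=0, S_1=-2
t=1: S=-2, d=2, jump=0, S_2=-2
t=2: S=-2, d=6, jump=-2, S_3=-4
t=3: S=-4, d=5, jump=0, S_4=-4
t=4: S=-4, d=6, jump=-2, S_5=-6
t=5: S=-6, d=3, jump=3, S_6=-3
t=6: S=-3, d=2, jump=0, S_7=-3
t=7: S=-3, d=6, jump=-2, S_8=-5
t=8: S=-5, d=4, jump=2, S_9=-3
t=9: S=-3, d=3, jump=3, S_10=0
t=10: S=0, d=6, jump=-2, S_11=-2
t=11: S=-2, d=4, jump=2, S_12=0
t=12: S=0, d=6, jump=-2, S_13=-2
t=13: S=-2, d=5, jump=0, S_14=-2
t=14: S=-2, d=2, jump=0, S_15=-2
t=15: S=-2, d=3, jump=3, S_16=1

3


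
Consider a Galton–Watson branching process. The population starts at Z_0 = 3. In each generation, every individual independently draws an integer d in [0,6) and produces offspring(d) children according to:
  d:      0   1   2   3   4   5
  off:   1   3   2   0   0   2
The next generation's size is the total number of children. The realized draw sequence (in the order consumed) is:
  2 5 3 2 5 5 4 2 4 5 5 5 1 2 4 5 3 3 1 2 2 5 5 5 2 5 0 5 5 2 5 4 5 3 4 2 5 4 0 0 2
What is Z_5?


23

gen 0: Z_0=3, draws=[2, 5, 3], offspring=[2, 2, 0], Z_1=4
gen 1: Z_1=4, draws=[2, 5, 5, 4], offspring=[2, 2, 2, 0], Z_2=6
gen 2: Z_2=6, draws=[2, 4, 5, 5, 5, 1], offspring=[2, 0, 2, 2, 2, 3], Z_3=11
gen 3: Z_3=11, draws=[2, 4, 5, 3, 3, 1, 2, 2, 5, 5, 5], offspring=[2, 0, 2, 0, 0, 3, 2, 2, 2, 2, 2], Z_4=17
gen 4: Z_4=17, draws=[2, 5, 0, 5, 5, 2, 5, 4, 5, 3, 4, 2, 5, 4, 0, 0, 2], offspring=[2, 2, 1, 2, 2, 2, 2, 0, 2, 0, 0, 2, 2, 0, 1, 1, 2], Z_5=23


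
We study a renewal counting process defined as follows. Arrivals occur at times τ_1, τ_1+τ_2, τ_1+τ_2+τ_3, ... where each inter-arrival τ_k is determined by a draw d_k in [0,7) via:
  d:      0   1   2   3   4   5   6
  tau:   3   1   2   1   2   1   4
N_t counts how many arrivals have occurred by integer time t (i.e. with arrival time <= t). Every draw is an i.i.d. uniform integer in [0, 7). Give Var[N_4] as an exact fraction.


4007736/5764801

Inter-arrival values over d=0..6: [3, 1, 2, 1, 2, 1, 4]
Each d has probability 1/7, so the pmf of τ is: f(1) = 3/7, f(2) = 2/7, f(3) = 1/7, f(4) = 1/7
Let p_n(j) = P(N_n = j), with p_0 = [1]. Condition on τ_1: p_n(0) = P(τ > n), and for j >= 1, p_n(j) = Σ_{k<=n} f(k)·p_{n−k}(j−1)
p_1 = [4/7, 3/7]  (j = 0..1)
p_2 = [2/7, 26/49, 9/49]  (j = 0..2)
p_3 = [1/7, 3/7, 120/343, 27/343]  (j = 0..3)
p_4 = [0, 18/49, 136/343, 486/2401, 81/2401]  (j = 0..4)
E[N_4] = Σ j·p_4(j) = 4568/2401;  E[N_4²] = Σ j²·p_4(j) = 1480/343
Var[N_4] = 1480/343 − (4568/2401)² = 4007736/5764801


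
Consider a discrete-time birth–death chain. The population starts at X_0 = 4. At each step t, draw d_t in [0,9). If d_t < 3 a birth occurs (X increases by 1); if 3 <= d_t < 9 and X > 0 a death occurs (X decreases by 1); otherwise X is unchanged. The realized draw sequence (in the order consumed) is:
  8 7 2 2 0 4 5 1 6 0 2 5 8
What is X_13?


t=0: X=4, d=8 → death, X_1=3
t=1: X=3, d=7 → death, X_2=2
t=2: X=2, d=2 → birth, X_3=3
t=3: X=3, d=2 → birth, X_4=4
t=4: X=4, d=0 → birth, X_5=5
t=5: X=5, d=4 → death, X_6=4
t=6: X=4, d=5 → death, X_7=3
t=7: X=3, d=1 → birth, X_8=4
t=8: X=4, d=6 → death, X_9=3
t=9: X=3, d=0 → birth, X_10=4
t=10: X=4, d=2 → birth, X_11=5
t=11: X=5, d=5 → death, X_12=4
t=12: X=4, d=8 → death, X_13=3

3


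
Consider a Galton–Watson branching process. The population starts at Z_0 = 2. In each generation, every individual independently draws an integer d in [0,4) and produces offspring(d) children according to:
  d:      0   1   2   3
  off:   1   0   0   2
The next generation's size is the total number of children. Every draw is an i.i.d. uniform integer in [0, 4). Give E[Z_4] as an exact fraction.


81/128

Outcome values over d=0..3: [1, 0, 0, 2]
Σy = 3, Σy² = 5, M = 4
μ = 3/4 = 3/4,  σ² = 5/4 − (3/4)² = 11/16
E[Z_0] = 2
E[Z_1] = 3/4·E[Z_0] = 3/2
E[Z_2] = 3/4·E[Z_1] = 9/8
E[Z_3] = 3/4·E[Z_2] = 27/32
E[Z_4] = 3/4·E[Z_3] = 81/128


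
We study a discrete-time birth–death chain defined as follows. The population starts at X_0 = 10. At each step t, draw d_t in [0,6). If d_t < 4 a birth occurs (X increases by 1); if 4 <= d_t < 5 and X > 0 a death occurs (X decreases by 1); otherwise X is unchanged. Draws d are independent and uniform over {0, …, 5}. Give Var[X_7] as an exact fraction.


X can drop by at most 1 per step and X_0 = 10 > T = 7, so X_t >= 10 − t >= 3 > 0 for every t <= 7: the floor at 0 (the 'and X > 0' condition) never binds. Hence X_7 = X_0 + Σ_{t<7} Y_t with i.i.d. increments Y_t = y(d_t) ∈ {+1, −1, 0}.
Outcome values over d=0..5: [1, 1, 1, 1, -1, 0]
Σy = 3, Σy² = 5, M = 6
μ = 3/6 = 1/2,  σ² = 5/6 − (1/2)² = 7/12
Independent increments: Var[X_7] = 7·σ² = 7·(7/12) = 49/12

49/12


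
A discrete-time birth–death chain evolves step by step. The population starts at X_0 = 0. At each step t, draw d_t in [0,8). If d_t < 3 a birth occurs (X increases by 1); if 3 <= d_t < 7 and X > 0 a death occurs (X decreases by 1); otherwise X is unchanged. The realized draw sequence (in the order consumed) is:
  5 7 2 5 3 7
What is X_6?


0

t=0: X=0, d=5 → hold, X_1=0
t=1: X=0, d=7 → hold, X_2=0
t=2: X=0, d=2 → birth, X_3=1
t=3: X=1, d=5 → death, X_4=0
t=4: X=0, d=3 → hold, X_5=0
t=5: X=0, d=7 → hold, X_6=0


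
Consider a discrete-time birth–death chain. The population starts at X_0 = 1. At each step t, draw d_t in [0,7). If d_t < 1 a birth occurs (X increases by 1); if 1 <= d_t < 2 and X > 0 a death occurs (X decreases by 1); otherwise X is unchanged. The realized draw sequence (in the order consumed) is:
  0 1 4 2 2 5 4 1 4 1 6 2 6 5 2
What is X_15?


0

t=0: X=1, d=0 → birth, X_1=2
t=1: X=2, d=1 → death, X_2=1
t=2: X=1, d=4 → hold, X_3=1
t=3: X=1, d=2 → hold, X_4=1
t=4: X=1, d=2 → hold, X_5=1
t=5: X=1, d=5 → hold, X_6=1
t=6: X=1, d=4 → hold, X_7=1
t=7: X=1, d=1 → death, X_8=0
t=8: X=0, d=4 → hold, X_9=0
t=9: X=0, d=1 → hold, X_10=0
t=10: X=0, d=6 → hold, X_11=0
t=11: X=0, d=2 → hold, X_12=0
t=12: X=0, d=6 → hold, X_13=0
t=13: X=0, d=5 → hold, X_14=0
t=14: X=0, d=2 → hold, X_15=0


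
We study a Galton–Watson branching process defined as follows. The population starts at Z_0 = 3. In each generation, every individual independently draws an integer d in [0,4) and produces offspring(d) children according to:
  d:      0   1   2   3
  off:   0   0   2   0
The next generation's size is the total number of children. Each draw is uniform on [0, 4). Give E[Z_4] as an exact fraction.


3/16

Outcome values over d=0..3: [0, 0, 2, 0]
Σy = 2, Σy² = 4, M = 4
μ = 2/4 = 1/2,  σ² = 4/4 − (1/2)² = 3/4
E[Z_0] = 3
E[Z_1] = 1/2·E[Z_0] = 3/2
E[Z_2] = 1/2·E[Z_1] = 3/4
E[Z_3] = 1/2·E[Z_2] = 3/8
E[Z_4] = 1/2·E[Z_3] = 3/16


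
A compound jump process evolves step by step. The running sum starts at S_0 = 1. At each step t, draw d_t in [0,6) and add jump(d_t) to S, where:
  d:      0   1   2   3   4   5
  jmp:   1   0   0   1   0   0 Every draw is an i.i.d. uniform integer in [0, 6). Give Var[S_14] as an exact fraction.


Outcome values over d=0..5: [1, 0, 0, 1, 0, 0]
Σy = 2, Σy² = 2, M = 6
μ = 2/6 = 1/3,  σ² = 2/6 − (1/3)² = 2/9
Independent increments: Var[S_14] = 14·σ² = 14·(2/9) = 28/9

28/9


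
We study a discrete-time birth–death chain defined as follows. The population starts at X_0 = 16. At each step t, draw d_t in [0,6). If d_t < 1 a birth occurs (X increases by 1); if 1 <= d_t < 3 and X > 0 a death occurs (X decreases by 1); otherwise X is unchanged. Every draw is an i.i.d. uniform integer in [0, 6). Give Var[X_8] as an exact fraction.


X can drop by at most 1 per step and X_0 = 16 > T = 8, so X_t >= 16 − t >= 8 > 0 for every t <= 8: the floor at 0 (the 'and X > 0' condition) never binds. Hence X_8 = X_0 + Σ_{t<8} Y_t with i.i.d. increments Y_t = y(d_t) ∈ {+1, −1, 0}.
Outcome values over d=0..5: [1, -1, -1, 0, 0, 0]
Σy = -1, Σy² = 3, M = 6
μ = -1/6 = -1/6,  σ² = 3/6 − (-1/6)² = 17/36
Independent increments: Var[X_8] = 8·σ² = 8·(17/36) = 34/9

34/9


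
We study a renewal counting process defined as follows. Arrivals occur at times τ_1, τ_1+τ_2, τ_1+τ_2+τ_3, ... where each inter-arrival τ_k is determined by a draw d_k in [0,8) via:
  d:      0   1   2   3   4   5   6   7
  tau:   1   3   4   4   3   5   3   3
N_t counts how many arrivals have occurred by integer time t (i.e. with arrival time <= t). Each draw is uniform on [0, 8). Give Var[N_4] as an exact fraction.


4569903/16777216

Inter-arrival values over d=0..7: [1, 3, 4, 4, 3, 5, 3, 3]
Each d has probability 1/8, so the pmf of τ is: f(1) = 1/8, f(3) = 1/2, f(4) = 1/4, f(5) = 1/8
Let p_n(j) = P(N_n = j), with p_0 = [1]. Condition on τ_1: p_n(0) = P(τ > n), and for j >= 1, p_n(j) = Σ_{k<=n} f(k)·p_{n−k}(j−1)
p_1 = [7/8, 1/8]  (j = 0..1)
p_2 = [7/8, 7/64, 1/64]  (j = 0..2)
p_3 = [3/8, 39/64, 7/512, 1/512]  (j = 0..3)
p_4 = [1/8, 47/64, 71/512, 7/4096, 1/4096]  (j = 0..4)
E[N_4] = Σ j·p_4(j) = 4169/4096;  E[N_4²] = Σ j²·p_4(j) = 5359/4096
Var[N_4] = 5359/4096 − (4169/4096)² = 4569903/16777216


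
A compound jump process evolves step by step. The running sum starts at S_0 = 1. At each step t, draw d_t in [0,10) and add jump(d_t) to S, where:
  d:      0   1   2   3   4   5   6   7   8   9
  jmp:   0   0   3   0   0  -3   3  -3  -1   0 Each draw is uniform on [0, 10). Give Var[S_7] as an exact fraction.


Outcome values over d=0..9: [0, 0, 3, 0, 0, -3, 3, -3, -1, 0]
Σy = -1, Σy² = 37, M = 10
μ = -1/10 = -1/10,  σ² = 37/10 − (-1/10)² = 369/100
Independent increments: Var[S_7] = 7·σ² = 7·(369/100) = 2583/100

2583/100


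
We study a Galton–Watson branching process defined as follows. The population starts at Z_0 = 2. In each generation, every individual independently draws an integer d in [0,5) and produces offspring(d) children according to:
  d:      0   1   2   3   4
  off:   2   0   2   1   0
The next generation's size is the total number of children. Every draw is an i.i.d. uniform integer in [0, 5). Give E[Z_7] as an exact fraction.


2

Outcome values over d=0..4: [2, 0, 2, 1, 0]
Σy = 5, Σy² = 9, M = 5
μ = 5/5 = 1,  σ² = 9/5 − (1)² = 4/5
E[Z_0] = 2
E[Z_1] = 1·E[Z_0] = 2
E[Z_2] = 1·E[Z_1] = 2
E[Z_3] = 1·E[Z_2] = 2
E[Z_4] = 1·E[Z_3] = 2
E[Z_5] = 1·E[Z_4] = 2
E[Z_6] = 1·E[Z_5] = 2
E[Z_7] = 1·E[Z_6] = 2


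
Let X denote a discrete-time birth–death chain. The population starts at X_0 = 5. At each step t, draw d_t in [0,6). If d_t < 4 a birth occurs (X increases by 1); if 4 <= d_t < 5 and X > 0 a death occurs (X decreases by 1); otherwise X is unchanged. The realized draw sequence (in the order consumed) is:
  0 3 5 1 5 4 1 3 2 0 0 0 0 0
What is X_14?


15

t=0: X=5, d=0 → birth, X_1=6
t=1: X=6, d=3 → birth, X_2=7
t=2: X=7, d=5 → hold, X_3=7
t=3: X=7, d=1 → birth, X_4=8
t=4: X=8, d=5 → hold, X_5=8
t=5: X=8, d=4 → death, X_6=7
t=6: X=7, d=1 → birth, X_7=8
t=7: X=8, d=3 → birth, X_8=9
t=8: X=9, d=2 → birth, X_9=10
t=9: X=10, d=0 → birth, X_10=11
t=10: X=11, d=0 → birth, X_11=12
t=11: X=12, d=0 → birth, X_12=13
t=12: X=13, d=0 → birth, X_13=14
t=13: X=14, d=0 → birth, X_14=15


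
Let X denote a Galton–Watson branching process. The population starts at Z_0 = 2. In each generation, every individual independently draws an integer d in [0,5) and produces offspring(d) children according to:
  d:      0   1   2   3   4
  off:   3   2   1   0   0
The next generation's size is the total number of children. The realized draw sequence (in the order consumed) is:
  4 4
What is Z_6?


gen 0: Z_0=2, draws=[4, 4], offspring=[0, 0], Z_1=0
gen 1: Z_1=0, draws=[], offspring=[], Z_2=0
gen 2: Z_2=0, draws=[], offspring=[], Z_3=0
gen 3: Z_3=0, draws=[], offspring=[], Z_4=0
gen 4: Z_4=0, draws=[], offspring=[], Z_5=0
gen 5: Z_5=0, draws=[], offspring=[], Z_6=0

0


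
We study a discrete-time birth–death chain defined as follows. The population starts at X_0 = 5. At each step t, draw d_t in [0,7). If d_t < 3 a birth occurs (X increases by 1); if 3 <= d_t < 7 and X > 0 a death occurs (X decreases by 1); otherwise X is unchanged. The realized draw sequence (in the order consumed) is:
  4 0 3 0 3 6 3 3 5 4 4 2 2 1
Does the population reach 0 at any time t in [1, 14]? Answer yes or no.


yes

t=0: X=5, d=4 → death, X_1=4
t=1: X=4, d=0 → birth, X_2=5
t=2: X=5, d=3 → death, X_3=4
t=3: X=4, d=0 → birth, X_4=5
t=4: X=5, d=3 → death, X_5=4
t=5: X=4, d=6 → death, X_6=3
t=6: X=3, d=3 → death, X_7=2
t=7: X=2, d=3 → death, X_8=1
t=8: X=1, d=5 → death, X_9=0
t=9: X=0, d=4 → hold, X_10=0
t=10: X=0, d=4 → hold, X_11=0
t=11: X=0, d=2 → birth, X_12=1
t=12: X=1, d=2 → birth, X_13=2
t=13: X=2, d=1 → birth, X_14=3


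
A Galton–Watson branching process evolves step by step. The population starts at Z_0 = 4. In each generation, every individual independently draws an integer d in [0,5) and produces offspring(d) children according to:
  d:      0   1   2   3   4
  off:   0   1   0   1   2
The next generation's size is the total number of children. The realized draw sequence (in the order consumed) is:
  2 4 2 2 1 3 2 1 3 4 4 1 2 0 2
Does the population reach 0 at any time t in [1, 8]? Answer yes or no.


yes

gen 0: Z_0=4, draws=[2, 4, 2, 2], offspring=[0, 2, 0, 0], Z_1=2
gen 1: Z_1=2, draws=[1, 3], offspring=[1, 1], Z_2=2
gen 2: Z_2=2, draws=[2, 1], offspring=[0, 1], Z_3=1
gen 3: Z_3=1, draws=[3], offspring=[1], Z_4=1
gen 4: Z_4=1, draws=[4], offspring=[2], Z_5=2
gen 5: Z_5=2, draws=[4, 1], offspring=[2, 1], Z_6=3
gen 6: Z_6=3, draws=[2, 0, 2], offspring=[0, 0, 0], Z_7=0
gen 7: Z_7=0, draws=[], offspring=[], Z_8=0


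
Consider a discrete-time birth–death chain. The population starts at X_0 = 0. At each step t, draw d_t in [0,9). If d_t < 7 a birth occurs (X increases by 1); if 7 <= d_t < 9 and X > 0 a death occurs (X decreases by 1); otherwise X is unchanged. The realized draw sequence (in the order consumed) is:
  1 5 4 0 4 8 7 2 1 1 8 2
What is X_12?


6

t=0: X=0, d=1 → birth, X_1=1
t=1: X=1, d=5 → birth, X_2=2
t=2: X=2, d=4 → birth, X_3=3
t=3: X=3, d=0 → birth, X_4=4
t=4: X=4, d=4 → birth, X_5=5
t=5: X=5, d=8 → death, X_6=4
t=6: X=4, d=7 → death, X_7=3
t=7: X=3, d=2 → birth, X_8=4
t=8: X=4, d=1 → birth, X_9=5
t=9: X=5, d=1 → birth, X_10=6
t=10: X=6, d=8 → death, X_11=5
t=11: X=5, d=2 → birth, X_12=6


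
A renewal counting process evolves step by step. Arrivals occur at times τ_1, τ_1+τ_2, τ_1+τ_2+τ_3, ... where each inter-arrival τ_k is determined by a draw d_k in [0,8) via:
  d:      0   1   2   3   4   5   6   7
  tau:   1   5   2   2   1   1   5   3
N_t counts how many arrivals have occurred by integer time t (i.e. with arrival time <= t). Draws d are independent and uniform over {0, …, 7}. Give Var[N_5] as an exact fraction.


1052834407/1073741824

Inter-arrival values over d=0..7: [1, 5, 2, 2, 1, 1, 5, 3]
Each d has probability 1/8, so the pmf of τ is: f(1) = 3/8, f(2) = 1/4, f(3) = 1/8, f(5) = 1/4
Let p_n(j) = P(N_n = j), with p_0 = [1]. Condition on τ_1: p_n(0) = P(τ > n), and for j >= 1, p_n(j) = Σ_{k<=n} f(k)·p_{n−k}(j−1)
p_1 = [5/8, 3/8]  (j = 0..1)
p_2 = [3/8, 31/64, 9/64]  (j = 0..2)
p_3 = [1/4, 27/64, 141/512, 27/512]  (j = 0..3)
p_4 = [1/4, 17/64, 167/512, 567/4096, 81/4096]  (j = 0..4)
p_5 = [0, 29/64, 17/64, 855/4096, 2133/32768, 243/32768]  (j = 0..5)
E[N_5] = Σ j·p_5(j) = 62523/32768;  E[N_5²] = Σ j²·p_5(j) = 151427/32768
Var[N_5] = 151427/32768 − (62523/32768)² = 1052834407/1073741824


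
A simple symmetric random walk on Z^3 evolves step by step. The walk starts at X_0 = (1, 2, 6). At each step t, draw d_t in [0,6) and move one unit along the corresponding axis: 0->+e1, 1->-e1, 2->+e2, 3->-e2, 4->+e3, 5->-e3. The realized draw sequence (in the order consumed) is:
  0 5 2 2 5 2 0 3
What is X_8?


t=0: X=(1, 2, 6), d=0 → +e1, X_1=(2, 2, 6)
t=1: X=(2, 2, 6), d=5 → -e3, X_2=(2, 2, 5)
t=2: X=(2, 2, 5), d=2 → +e2, X_3=(2, 3, 5)
t=3: X=(2, 3, 5), d=2 → +e2, X_4=(2, 4, 5)
t=4: X=(2, 4, 5), d=5 → -e3, X_5=(2, 4, 4)
t=5: X=(2, 4, 4), d=2 → +e2, X_6=(2, 5, 4)
t=6: X=(2, 5, 4), d=0 → +e1, X_7=(3, 5, 4)
t=7: X=(3, 5, 4), d=3 → -e2, X_8=(3, 4, 4)

(3, 4, 4)


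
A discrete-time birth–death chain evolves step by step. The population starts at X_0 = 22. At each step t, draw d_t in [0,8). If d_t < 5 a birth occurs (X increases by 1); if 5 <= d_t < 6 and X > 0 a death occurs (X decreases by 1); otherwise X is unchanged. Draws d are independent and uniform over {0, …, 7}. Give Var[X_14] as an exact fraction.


7

X can drop by at most 1 per step and X_0 = 22 > T = 14, so X_t >= 22 − t >= 8 > 0 for every t <= 14: the floor at 0 (the 'and X > 0' condition) never binds. Hence X_14 = X_0 + Σ_{t<14} Y_t with i.i.d. increments Y_t = y(d_t) ∈ {+1, −1, 0}.
Outcome values over d=0..7: [1, 1, 1, 1, 1, -1, 0, 0]
Σy = 4, Σy² = 6, M = 8
μ = 4/8 = 1/2,  σ² = 6/8 − (1/2)² = 1/2
Independent increments: Var[X_14] = 14·σ² = 14·(1/2) = 7


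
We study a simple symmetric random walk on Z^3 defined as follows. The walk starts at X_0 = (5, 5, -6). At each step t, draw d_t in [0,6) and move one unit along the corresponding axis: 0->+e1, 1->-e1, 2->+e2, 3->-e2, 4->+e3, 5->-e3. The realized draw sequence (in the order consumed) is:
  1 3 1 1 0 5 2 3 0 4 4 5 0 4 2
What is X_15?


t=0: X=(5, 5, -6), d=1 → -e1, X_1=(4, 5, -6)
t=1: X=(4, 5, -6), d=3 → -e2, X_2=(4, 4, -6)
t=2: X=(4, 4, -6), d=1 → -e1, X_3=(3, 4, -6)
t=3: X=(3, 4, -6), d=1 → -e1, X_4=(2, 4, -6)
t=4: X=(2, 4, -6), d=0 → +e1, X_5=(3, 4, -6)
t=5: X=(3, 4, -6), d=5 → -e3, X_6=(3, 4, -7)
t=6: X=(3, 4, -7), d=2 → +e2, X_7=(3, 5, -7)
t=7: X=(3, 5, -7), d=3 → -e2, X_8=(3, 4, -7)
t=8: X=(3, 4, -7), d=0 → +e1, X_9=(4, 4, -7)
t=9: X=(4, 4, -7), d=4 → +e3, X_10=(4, 4, -6)
t=10: X=(4, 4, -6), d=4 → +e3, X_11=(4, 4, -5)
t=11: X=(4, 4, -5), d=5 → -e3, X_12=(4, 4, -6)
t=12: X=(4, 4, -6), d=0 → +e1, X_13=(5, 4, -6)
t=13: X=(5, 4, -6), d=4 → +e3, X_14=(5, 4, -5)
t=14: X=(5, 4, -5), d=2 → +e2, X_15=(5, 5, -5)

(5, 5, -5)


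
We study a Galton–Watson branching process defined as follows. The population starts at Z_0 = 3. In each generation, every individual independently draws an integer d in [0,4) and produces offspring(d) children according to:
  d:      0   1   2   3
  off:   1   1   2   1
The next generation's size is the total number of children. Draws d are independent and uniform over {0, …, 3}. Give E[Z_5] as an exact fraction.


9375/1024

Outcome values over d=0..3: [1, 1, 2, 1]
Σy = 5, Σy² = 7, M = 4
μ = 5/4 = 5/4,  σ² = 7/4 − (5/4)² = 3/16
E[Z_0] = 3
E[Z_1] = 5/4·E[Z_0] = 15/4
E[Z_2] = 5/4·E[Z_1] = 75/16
E[Z_3] = 5/4·E[Z_2] = 375/64
E[Z_4] = 5/4·E[Z_3] = 1875/256
E[Z_5] = 5/4·E[Z_4] = 9375/1024


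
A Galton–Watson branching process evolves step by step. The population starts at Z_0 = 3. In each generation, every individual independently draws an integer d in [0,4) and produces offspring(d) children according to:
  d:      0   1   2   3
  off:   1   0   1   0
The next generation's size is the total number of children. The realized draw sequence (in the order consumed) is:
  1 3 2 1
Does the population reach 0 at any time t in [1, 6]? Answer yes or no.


yes

gen 0: Z_0=3, draws=[1, 3, 2], offspring=[0, 0, 1], Z_1=1
gen 1: Z_1=1, draws=[1], offspring=[0], Z_2=0
gen 2: Z_2=0, draws=[], offspring=[], Z_3=0
gen 3: Z_3=0, draws=[], offspring=[], Z_4=0
gen 4: Z_4=0, draws=[], offspring=[], Z_5=0
gen 5: Z_5=0, draws=[], offspring=[], Z_6=0


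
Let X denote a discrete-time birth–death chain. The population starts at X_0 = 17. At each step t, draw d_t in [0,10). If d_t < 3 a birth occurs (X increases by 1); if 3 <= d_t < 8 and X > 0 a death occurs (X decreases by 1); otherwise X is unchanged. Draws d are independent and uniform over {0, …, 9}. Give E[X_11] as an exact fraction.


X can drop by at most 1 per step and X_0 = 17 > T = 11, so X_t >= 17 − t >= 6 > 0 for every t <= 11: the floor at 0 (the 'and X > 0' condition) never binds. Hence X_11 = X_0 + Σ_{t<11} Y_t with i.i.d. increments Y_t = y(d_t) ∈ {+1, −1, 0}.
Outcome values over d=0..9: [1, 1, 1, -1, -1, -1, -1, -1, 0, 0]
Σy = -2, Σy² = 8, M = 10
μ = -2/10 = -1/5,  σ² = 8/10 − (-1/5)² = 19/25
E[X_11] = 17 + 11·(-1/5) = 74/5

74/5
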